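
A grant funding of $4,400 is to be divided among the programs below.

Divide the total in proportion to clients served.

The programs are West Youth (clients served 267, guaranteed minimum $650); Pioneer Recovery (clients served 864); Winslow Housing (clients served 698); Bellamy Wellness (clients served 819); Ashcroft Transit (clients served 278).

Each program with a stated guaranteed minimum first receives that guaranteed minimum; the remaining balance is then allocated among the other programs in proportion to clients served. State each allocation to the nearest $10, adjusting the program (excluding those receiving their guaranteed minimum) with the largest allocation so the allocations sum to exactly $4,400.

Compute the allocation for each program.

Guaranteed amounts: West Youth $650. Remaining pool $3,750.
Remaining pool split over remaining clients served 2,659: Pioneer Recovery 1,218.50 → $1,220; Winslow Housing 984.39 → $980; Bellamy Wellness 1,155.04 → $1,160; Ashcroft Transit 392.06 → $390.

West Youth: $650 | Pioneer Recovery: $1,220 | Winslow Housing: $980 | Bellamy Wellness: $1,160 | Ashcroft Transit: $390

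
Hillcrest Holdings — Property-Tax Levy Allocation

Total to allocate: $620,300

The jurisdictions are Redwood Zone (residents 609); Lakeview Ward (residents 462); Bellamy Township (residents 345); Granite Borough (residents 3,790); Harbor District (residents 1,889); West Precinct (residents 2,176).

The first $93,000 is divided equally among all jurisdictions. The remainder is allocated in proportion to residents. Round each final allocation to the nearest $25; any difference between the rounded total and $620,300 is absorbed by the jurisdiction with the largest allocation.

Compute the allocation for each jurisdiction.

Redwood Zone: $50,150; Lakeview Ward: $41,775; Bellamy Township: $35,125; Granite Borough: $231,025; Harbor District: $122,950; West Precinct: $139,275

First tranche $93,000 split equally: $15,500 each.
Remainder $527,300 by residents (total 9,271): Redwood Zone 34,637.66 → $34,650; Lakeview Ward 26,276.84 → $26,275; Bellamy Township 19,622.32 → $19,625; Granite Borough 215,561.10 → $215,550; Harbor District 107,439.29 → $107,450; West Precinct 123,762.79 → $123,775.
Rounding difference −$25 on remainder applied to Granite Borough.
Totals: Redwood Zone $15,500 + $34,650 = $50,150; Lakeview Ward $15,500 + $26,275 = $41,775; Bellamy Township $15,500 + $19,625 = $35,125; Granite Borough $15,500 + $215,525 = $231,025; Harbor District $15,500 + $107,450 = $122,950; West Precinct $15,500 + $123,775 = $139,275.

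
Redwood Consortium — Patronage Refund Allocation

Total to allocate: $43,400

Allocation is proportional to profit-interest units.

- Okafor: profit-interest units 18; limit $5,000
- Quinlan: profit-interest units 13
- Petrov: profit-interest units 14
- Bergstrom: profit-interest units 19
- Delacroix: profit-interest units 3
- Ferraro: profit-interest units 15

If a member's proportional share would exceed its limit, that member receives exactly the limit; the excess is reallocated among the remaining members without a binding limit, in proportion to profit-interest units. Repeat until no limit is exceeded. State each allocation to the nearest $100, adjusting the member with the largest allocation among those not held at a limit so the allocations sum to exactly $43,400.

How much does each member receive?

Total profit-interest units = 82.
Proportional shares (ignoring caps): Okafor 9,526.83; Quinlan 6,880.49; Petrov 7,409.76; Bergstrom 10,056.10; Delacroix 1,587.80; Ferraro 7,939.02.
Capped: Okafor ($5,000); residual $38,400 reallocated over remaining profit-interest units 64.
Redistributed shares: Quinlan 7,800.00 → $7,800; Petrov 8,400.00 → $8,400; Bergstrom 11,400.00 → $11,400; Delacroix 1,800.00 → $1,800; Ferraro 9,000.00 → $9,000.

Okafor: $5,000 · Quinlan: $7,800 · Petrov: $8,400 · Bergstrom: $11,400 · Delacroix: $1,800 · Ferraro: $9,000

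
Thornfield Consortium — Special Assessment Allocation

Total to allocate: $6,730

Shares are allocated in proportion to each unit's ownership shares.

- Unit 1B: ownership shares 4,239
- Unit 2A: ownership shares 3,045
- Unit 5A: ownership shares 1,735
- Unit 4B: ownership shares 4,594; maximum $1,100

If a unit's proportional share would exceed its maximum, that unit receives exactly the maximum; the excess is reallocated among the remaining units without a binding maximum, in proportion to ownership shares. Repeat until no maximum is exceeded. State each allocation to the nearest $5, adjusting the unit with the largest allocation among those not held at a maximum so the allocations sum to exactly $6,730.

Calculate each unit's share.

Unit 1B: $2,645 | Unit 2A: $1,900 | Unit 5A: $1,085 | Unit 4B: $1,100

Sum of ownership shares: 13,613.
Pro-rata shares before constraints: Unit 1B 2,095.68; Unit 2A 1,505.39; Unit 5A 857.75; Unit 4B 2,271.18.
Capped: Unit 4B ($1,100); residual $5,630 reallocated over remaining ownership shares 9,019.
Remaining shares: Unit 1B 2,646.14 → $2,645; Unit 2A 1,900.80 → $1,900; Unit 5A 1,083.05 → $1,085.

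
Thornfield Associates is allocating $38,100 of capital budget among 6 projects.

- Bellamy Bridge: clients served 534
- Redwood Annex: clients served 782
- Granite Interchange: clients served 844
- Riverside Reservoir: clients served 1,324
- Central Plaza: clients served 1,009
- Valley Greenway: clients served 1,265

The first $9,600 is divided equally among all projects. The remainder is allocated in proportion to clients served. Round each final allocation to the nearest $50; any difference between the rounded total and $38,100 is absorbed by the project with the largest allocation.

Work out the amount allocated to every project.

Bellamy Bridge: $4,250 · Redwood Annex: $5,450 · Granite Interchange: $5,800 · Riverside Reservoir: $8,150 · Central Plaza: $6,600 · Valley Greenway: $7,850

Equal tier: $9,600 ÷ 6 = $1,600 apiece.
Remainder $28,500 by clients served (total 5,758): Bellamy Bridge 2,643.11 → $2,650; Redwood Annex 3,870.61 → $3,850; Granite Interchange 4,177.49 → $4,200; Riverside Reservoir 6,553.32 → $6,550; Central Plaza 4,994.18 → $5,000; Valley Greenway 6,261.29 → $6,250.
Totals: Bellamy Bridge $1,600 + $2,650 = $4,250; Redwood Annex $1,600 + $3,850 = $5,450; Granite Interchange $1,600 + $4,200 = $5,800; Riverside Reservoir $1,600 + $6,550 = $8,150; Central Plaza $1,600 + $5,000 = $6,600; Valley Greenway $1,600 + $6,250 = $7,850.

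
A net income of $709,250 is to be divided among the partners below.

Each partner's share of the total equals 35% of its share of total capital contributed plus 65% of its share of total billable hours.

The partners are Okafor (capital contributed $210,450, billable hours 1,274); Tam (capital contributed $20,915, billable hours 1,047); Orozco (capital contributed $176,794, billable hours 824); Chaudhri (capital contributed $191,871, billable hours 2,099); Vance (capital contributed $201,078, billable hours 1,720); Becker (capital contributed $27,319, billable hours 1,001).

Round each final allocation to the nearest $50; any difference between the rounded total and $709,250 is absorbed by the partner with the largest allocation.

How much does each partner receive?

Totals — capital contributed 828,427, billable hours 7,965.
Blended shares (35% capital contributed + 65% billable hours): Okafor 0.1929; Tam 0.0943; Orozco 0.1419; Chaudhri 0.2524; Vance 0.2253; Becker 0.0932.
Proportional shares: Okafor 136,800.03; Tam 66,867.30; Orozco 100,669.13; Chaudhri 178,983.67; Vance 159,806.10; Becker 66,123.78.
At nearest $50: Okafor $136,800; Tam $66,850; Orozco $100,650; Chaudhri $179,000; Vance $159,800; Becker $66,100. Sum = $709,200.
Difference $709,250 − $709,200 = +$50 applied to largest allocation (Chaudhri): Chaudhri becomes $179,050.

Okafor: $136,800; Tam: $66,850; Orozco: $100,650; Chaudhri: $179,050; Vance: $159,800; Becker: $66,100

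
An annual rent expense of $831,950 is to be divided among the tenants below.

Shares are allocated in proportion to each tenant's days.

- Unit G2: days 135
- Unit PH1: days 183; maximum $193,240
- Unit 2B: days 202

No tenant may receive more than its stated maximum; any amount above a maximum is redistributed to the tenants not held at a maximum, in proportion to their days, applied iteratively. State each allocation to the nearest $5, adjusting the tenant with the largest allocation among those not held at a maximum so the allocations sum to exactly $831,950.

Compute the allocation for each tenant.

Combined days = 520.
Pro-rata shares before constraints: Unit G2 215,987.02; Unit PH1 292,782.40; Unit 2B 323,180.58.
Capped: Unit PH1 ($193,240); remaining pool $638,710 reallocated over remaining days 337.
Remaining shares: Unit G2 255,863.06 → $255,865; Unit 2B 382,846.94 → $382,845.

Unit G2: $255,865 · Unit PH1: $193,240 · Unit 2B: $382,845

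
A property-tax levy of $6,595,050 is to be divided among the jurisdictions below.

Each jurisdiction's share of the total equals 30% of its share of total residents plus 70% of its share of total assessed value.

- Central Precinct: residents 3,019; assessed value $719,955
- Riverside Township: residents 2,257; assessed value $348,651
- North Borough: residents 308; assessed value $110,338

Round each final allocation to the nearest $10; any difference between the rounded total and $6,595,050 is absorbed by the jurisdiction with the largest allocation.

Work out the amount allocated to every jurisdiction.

Residents total 5,584; assessed value total 1,178,944.
Composite weights (30% residents + 70% assessed value): Central Precinct 0.5897; Riverside Township 0.3283; North Borough 0.0821.
Pro-rata amounts: Central Precinct 3,888,903.54; Riverside Township 2,164,952.35; North Borough 541,194.11.
Rounded to nearest $10: Central Precinct $3,888,900; Riverside Township $2,164,950; North Borough $541,190. Sum = $6,595,040.
Difference $6,595,050 − $6,595,040 = +$10 applied to largest allocation (Central Precinct): Central Precinct becomes $3,888,910.

Central Precinct: $3,888,910 | Riverside Township: $2,164,950 | North Borough: $541,190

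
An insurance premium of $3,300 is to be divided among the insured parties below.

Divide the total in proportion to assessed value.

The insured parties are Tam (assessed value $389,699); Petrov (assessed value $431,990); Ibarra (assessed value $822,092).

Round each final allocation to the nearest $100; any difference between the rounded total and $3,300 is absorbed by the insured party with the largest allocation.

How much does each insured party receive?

Assessed value total: 1,643,781.
Unrounded shares: Tam 389,699/1,643,781 × $3,300 = 782.35; Petrov 431,990/1,643,781 × $3,300 = 867.25; Ibarra 822,092/1,643,781 × $3,300 = 1,650.40.
At nearest $100: Tam $800; Petrov $900; Ibarra $1,700. Sum = $3,400.
Difference $3,300 − $3,400 = −$100 applied to largest allocation (Ibarra): Ibarra becomes $1,600.

Tam: $800 | Petrov: $900 | Ibarra: $1,600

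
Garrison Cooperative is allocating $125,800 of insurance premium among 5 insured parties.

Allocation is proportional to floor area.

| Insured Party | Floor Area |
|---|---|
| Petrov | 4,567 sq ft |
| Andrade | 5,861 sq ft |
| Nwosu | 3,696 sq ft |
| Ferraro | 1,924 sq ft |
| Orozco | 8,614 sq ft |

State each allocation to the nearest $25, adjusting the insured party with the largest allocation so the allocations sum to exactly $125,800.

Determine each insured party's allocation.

Petrov: $23,300 · Andrade: $29,900 · Nwosu: $18,850 · Ferraro: $9,825 · Orozco: $43,925

Floor area total: 24,662.
Proportional shares: Petrov 4,567/24,662 × $125,800 = 23,296.11; Andrade 5,861/24,662 × $125,800 = 29,896.76; Nwosu 3,696/24,662 × $125,800 = 18,853.17; Ferraro 1,924/24,662 × $125,800 = 9,814.26; Orozco 8,614/24,662 × $125,800 = 43,939.71.
After rounding ($25): Petrov $23,300; Andrade $29,900; Nwosu $18,850; Ferraro $9,825; Orozco $43,950. Sum = $125,825.
Difference $125,800 − $125,825 = −$25 applied to largest allocation (Orozco): Orozco becomes $43,925.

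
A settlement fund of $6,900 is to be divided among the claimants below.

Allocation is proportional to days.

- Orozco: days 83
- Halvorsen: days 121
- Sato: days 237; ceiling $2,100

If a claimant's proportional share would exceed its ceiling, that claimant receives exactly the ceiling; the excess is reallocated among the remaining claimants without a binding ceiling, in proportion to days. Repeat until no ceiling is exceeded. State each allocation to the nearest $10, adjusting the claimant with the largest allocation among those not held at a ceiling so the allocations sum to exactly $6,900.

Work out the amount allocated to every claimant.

Total days = 441.
Pro-rata shares before constraints: Orozco 1,298.64; Halvorsen 1,893.20; Sato 3,708.16.
Held at cap: Sato ($2,100); balance $4,800 reallocated over remaining days 204.
Shares after redistribution: Orozco 1,952.94 → $1,950; Halvorsen 2,847.06 → $2,850.

Orozco: $1,950 · Halvorsen: $2,850 · Sato: $2,100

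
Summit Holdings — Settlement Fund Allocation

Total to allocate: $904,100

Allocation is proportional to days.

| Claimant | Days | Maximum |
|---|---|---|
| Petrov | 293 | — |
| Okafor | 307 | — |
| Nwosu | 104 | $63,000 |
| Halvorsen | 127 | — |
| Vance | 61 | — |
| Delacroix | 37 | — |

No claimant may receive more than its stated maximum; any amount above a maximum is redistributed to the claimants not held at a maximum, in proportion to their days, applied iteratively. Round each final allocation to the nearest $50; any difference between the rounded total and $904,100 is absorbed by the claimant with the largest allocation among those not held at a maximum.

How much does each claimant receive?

Petrov: $298,700; Okafor: $313,000; Nwosu: $63,000; Halvorsen: $129,500; Vance: $62,200; Delacroix: $37,700

Combined days = 929.
Proportional shares (ignoring caps): Petrov 285,146.72; Okafor 298,771.47; Nwosu 101,212.49; Halvorsen 123,596.02; Vance 59,365.02; Delacroix 36,008.29.
Capped: Nwosu ($63,000); residual $841,100 reallocated over remaining days 825.
Remaining shares: Petrov 298,717.94 → $298,700; Okafor 312,991.15 → $313,000; Halvorsen 129,478.42 → $129,500; Vance 62,190.42 → $62,200; Delacroix 37,722.06 → $37,700.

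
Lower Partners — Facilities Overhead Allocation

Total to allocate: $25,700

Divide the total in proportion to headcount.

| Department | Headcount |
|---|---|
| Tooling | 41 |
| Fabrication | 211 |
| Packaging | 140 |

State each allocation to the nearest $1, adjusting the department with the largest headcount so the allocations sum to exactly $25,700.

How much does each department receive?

Tooling: $2,688 · Fabrication: $13,833 · Packaging: $9,179

Combined headcount = 41 + 211 + 140 = 392.
Unrounded shares: Tooling 2,688.01; Fabrication 13,833.42; Packaging 9,178.57.
After rounding ($1): Tooling $2,688; Fabrication $13,833; Packaging $9,179. Sum = $25,700.
No rounding difference to absorb.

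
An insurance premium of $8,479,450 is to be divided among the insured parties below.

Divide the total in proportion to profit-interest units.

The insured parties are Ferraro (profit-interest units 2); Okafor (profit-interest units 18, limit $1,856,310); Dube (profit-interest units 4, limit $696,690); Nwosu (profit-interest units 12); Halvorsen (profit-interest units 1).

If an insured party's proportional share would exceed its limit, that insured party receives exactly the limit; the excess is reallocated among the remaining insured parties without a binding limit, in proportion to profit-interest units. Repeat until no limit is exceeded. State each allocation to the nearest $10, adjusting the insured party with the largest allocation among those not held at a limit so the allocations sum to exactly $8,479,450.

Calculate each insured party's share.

Ferraro: $790,190 · Okafor: $1,856,310 · Dube: $696,690 · Nwosu: $4,741,160 · Halvorsen: $395,100

Combined profit-interest units = 37.
Pro-rata shares before constraints: Ferraro 458,348.65; Okafor 4,125,137.84; Dube 916,697.30; Nwosu 2,750,091.89; Halvorsen 229,174.32.
Cap binds for Okafor ($1,856,310), Dube ($696,690); residual $5,926,450 reallocated over remaining profit-interest units 15.
Shares after redistribution: Ferraro 790,193.33 → $790,190; Nwosu 4,741,160.00 → $4,741,160; Halvorsen 395,096.67 → $395,100.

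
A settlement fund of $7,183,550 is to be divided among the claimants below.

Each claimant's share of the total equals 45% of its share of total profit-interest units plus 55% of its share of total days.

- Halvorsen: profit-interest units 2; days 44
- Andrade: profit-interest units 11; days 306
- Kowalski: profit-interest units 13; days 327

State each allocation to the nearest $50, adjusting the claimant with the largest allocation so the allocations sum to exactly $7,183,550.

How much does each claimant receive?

Totals — profit-interest units 26, days 677.
Combined weights (45% profit-interest units + 55% days): Halvorsen 0.0704; Andrade 0.4390; Kowalski 0.4907.
Raw shares: Halvorsen 505,444.08; Andrade 3,153,444.59; Kowalski 3,524,661.33.
Rounded to nearest $50: Halvorsen $505,450; Andrade $3,153,450; Kowalski $3,524,650. Sum = $7,183,550.
Sum already equals the total — no adjustment.

Halvorsen: $505,450 · Andrade: $3,153,450 · Kowalski: $3,524,650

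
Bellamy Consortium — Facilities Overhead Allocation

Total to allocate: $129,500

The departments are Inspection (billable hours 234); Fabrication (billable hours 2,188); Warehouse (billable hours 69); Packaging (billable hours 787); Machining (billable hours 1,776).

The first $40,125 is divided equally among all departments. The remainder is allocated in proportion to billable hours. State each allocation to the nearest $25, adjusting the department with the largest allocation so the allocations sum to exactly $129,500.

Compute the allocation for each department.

Inspection: $12,175 · Fabrication: $46,700 · Warehouse: $9,250 · Packaging: $21,950 · Machining: $39,425

$40,125 shared equally gives $8,025 per department.
Remainder $89,375 by billable hours (total 5,054): Inspection 4,138.06 → $4,150; Fabrication 38,692.62 → $38,700; Warehouse 1,220.20 → $1,225; Packaging 13,917.32 → $13,925; Machining 31,406.81 → $31,400.
Rounding difference −$25 on remainder applied to Fabrication.
Totals: Inspection $8,025 + $4,150 = $12,175; Fabrication $8,025 + $38,675 = $46,700; Warehouse $8,025 + $1,225 = $9,250; Packaging $8,025 + $13,925 = $21,950; Machining $8,025 + $31,400 = $39,425.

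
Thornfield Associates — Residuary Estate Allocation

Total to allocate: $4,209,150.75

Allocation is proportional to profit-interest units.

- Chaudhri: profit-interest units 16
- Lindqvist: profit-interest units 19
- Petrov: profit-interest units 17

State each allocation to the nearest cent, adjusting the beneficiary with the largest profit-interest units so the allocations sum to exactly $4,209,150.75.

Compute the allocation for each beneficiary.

Chaudhri: $1,295,123.31 | Lindqvist: $1,537,958.93 | Petrov: $1,376,068.51

Combined profit-interest units = 16 + 19 + 17 = 52.
Unrounded shares: Chaudhri 1,295,123.3077; Lindqvist 1,537,958.9279; Petrov 1,376,068.5144.
At nearest cent: Chaudhri $1,295,123.31; Lindqvist $1,537,958.93; Petrov $1,376,068.51. Sum = $4,209,150.75.
No rounding difference to absorb.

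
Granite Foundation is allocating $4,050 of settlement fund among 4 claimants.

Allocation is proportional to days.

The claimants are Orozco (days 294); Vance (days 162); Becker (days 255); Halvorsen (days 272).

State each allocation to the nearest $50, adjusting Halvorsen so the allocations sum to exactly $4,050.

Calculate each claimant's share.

Sum of days: 983.
Raw shares: Orozco 294/983 × $4,050 = 1,211.29; Vance 162/983 × $4,050 = 667.45; Becker 255/983 × $4,050 = 1,050.61; Halvorsen 272/983 × $4,050 = 1,120.65.
Rounded to nearest $50: Orozco $1,200; Vance $650; Becker $1,050; Halvorsen $1,100. Sum = $4,000.
Difference $4,050 − $4,000 = +$50 applied to Halvorsen: Halvorsen becomes $1,150.

Orozco: $1,200 · Vance: $650 · Becker: $1,050 · Halvorsen: $1,150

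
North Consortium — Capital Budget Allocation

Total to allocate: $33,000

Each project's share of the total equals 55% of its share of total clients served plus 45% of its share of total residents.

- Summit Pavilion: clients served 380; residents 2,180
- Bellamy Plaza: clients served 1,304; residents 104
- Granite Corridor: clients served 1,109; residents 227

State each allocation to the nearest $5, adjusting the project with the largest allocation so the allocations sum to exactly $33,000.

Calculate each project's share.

Summit Pavilion: $15,360 | Bellamy Plaza: $9,090 | Granite Corridor: $8,550

Totals — clients served 2,793, residents 2,511.
Composite weights (55% clients served + 45% residents): Summit Pavilion 0.4655; Bellamy Plaza 0.2754; Granite Corridor 0.2591.
Proportional shares: Summit Pavilion 15,361.86; Bellamy Plaza 9,088.95; Granite Corridor 8,549.19.
Rounded to nearest $5: Summit Pavilion $15,360; Bellamy Plaza $9,090; Granite Corridor $8,550. Sum = $33,000.
Sum already equals the total — no adjustment.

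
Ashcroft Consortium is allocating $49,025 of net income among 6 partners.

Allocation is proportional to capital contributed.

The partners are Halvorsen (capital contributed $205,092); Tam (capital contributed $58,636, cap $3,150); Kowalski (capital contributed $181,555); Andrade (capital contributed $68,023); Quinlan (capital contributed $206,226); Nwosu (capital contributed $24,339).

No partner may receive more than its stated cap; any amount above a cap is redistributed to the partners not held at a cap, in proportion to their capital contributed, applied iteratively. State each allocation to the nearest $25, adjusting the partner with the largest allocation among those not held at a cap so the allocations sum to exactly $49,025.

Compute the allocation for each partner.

Combined capital contributed = 743,871.
Pro-rata shares before constraints: Halvorsen 13,516.64; Tam 3,864.42; Kowalski 11,965.43; Andrade 4,483.07; Quinlan 13,591.37; Nwosu 1,604.07.
Cap binds for Tam ($3,150); remaining pool $45,875 reallocated over remaining capital contributed 685,235.
Remaining shares: Halvorsen 13,730.47 → $13,725; Kowalski 12,154.71 → $12,150; Andrade 4,553.99 → $4,550; Quinlan 13,806.38 → $13,800; Nwosu 1,629.44 → $1,625.
Rounding difference +$25 applied to Quinlan → $13,825.

Halvorsen: $13,725 · Tam: $3,150 · Kowalski: $12,150 · Andrade: $4,550 · Quinlan: $13,825 · Nwosu: $1,625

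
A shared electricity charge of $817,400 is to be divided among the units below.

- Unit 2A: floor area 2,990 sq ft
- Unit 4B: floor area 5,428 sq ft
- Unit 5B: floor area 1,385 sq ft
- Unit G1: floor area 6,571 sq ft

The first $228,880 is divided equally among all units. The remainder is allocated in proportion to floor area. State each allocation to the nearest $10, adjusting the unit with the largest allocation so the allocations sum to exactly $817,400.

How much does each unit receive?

$228,880 shared equally gives $57,220 per unit.
Remainder $588,520 by floor area (total 16,374): Unit 2A 107,467.62 → $107,470; Unit 4B 195,095.06 → $195,100; Unit 5B 49,780.15 → $49,780; Unit G1 236,177.17 → $236,180.
Rounding difference −$10 on remainder applied to Unit G1.
Totals: Unit 2A $57,220 + $107,470 = $164,690; Unit 4B $57,220 + $195,100 = $252,320; Unit 5B $57,220 + $49,780 = $107,000; Unit G1 $57,220 + $236,170 = $293,390.

Unit 2A: $164,690; Unit 4B: $252,320; Unit 5B: $107,000; Unit G1: $293,390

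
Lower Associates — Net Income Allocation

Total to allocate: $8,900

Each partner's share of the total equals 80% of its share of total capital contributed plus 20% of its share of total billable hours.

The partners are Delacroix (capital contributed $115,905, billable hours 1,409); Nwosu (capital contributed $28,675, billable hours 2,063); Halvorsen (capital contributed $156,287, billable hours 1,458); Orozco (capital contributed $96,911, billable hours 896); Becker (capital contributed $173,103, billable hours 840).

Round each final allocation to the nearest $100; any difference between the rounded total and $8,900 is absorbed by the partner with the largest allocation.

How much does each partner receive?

Totals — capital contributed 570,881, billable hours 6,666.
Combined weights (80% capital contributed + 20% billable hours): Delacroix 0.2047; Nwosu 0.1021; Halvorsen 0.2628; Orozco 0.1627; Becker 0.2678.
Unrounded shares: Delacroix 1,821.80; Nwosu 908.51; Halvorsen 2,338.53; Orozco 1,447.93; Becker 2,383.23.
Rounded to nearest $100: Delacroix $1,800; Nwosu $900; Halvorsen $2,300; Orozco $1,400; Becker $2,400. Sum = $8,800.
Difference $8,900 − $8,800 = +$100 applied to largest allocation (Becker): Becker becomes $2,500.

Delacroix: $1,800 | Nwosu: $900 | Halvorsen: $2,300 | Orozco: $1,400 | Becker: $2,500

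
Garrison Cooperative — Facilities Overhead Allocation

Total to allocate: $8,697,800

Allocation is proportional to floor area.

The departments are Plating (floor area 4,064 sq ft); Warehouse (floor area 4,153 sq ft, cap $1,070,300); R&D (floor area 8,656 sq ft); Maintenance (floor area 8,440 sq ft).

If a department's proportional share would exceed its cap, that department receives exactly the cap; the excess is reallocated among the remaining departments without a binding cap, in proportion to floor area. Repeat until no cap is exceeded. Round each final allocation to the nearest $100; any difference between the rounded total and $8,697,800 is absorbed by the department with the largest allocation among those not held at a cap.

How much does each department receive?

Floor area total: 25,313.
Proportional shares (ignoring caps): Plating 1,396,431.05; Warehouse 1,427,012.34; R&D 2,974,288.18; Maintenance 2,900,068.42.
Capped: Warehouse ($1,070,300); balance $7,627,500 reallocated over remaining floor area 21,160.
Shares after redistribution: Plating 1,464,941.40 → $1,464,900; R&D 3,120,209.83 → $3,120,200; Maintenance 3,042,348.77 → $3,042,300.
Rounding difference +$100 applied to R&D → $3,120,300.

Plating: $1,464,900 · Warehouse: $1,070,300 · R&D: $3,120,300 · Maintenance: $3,042,300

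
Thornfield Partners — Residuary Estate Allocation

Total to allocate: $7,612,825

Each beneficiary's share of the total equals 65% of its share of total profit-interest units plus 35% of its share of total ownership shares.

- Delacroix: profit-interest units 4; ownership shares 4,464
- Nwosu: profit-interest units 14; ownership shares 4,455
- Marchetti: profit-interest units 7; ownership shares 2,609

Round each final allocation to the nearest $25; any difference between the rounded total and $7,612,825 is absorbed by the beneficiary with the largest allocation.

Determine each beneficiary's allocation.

Totals — profit-interest units 25, ownership shares 11,528.
Composite weights (65% profit-interest units + 35% ownership shares): Delacroix 0.2395; Nwosu 0.4993; Marchetti 0.2612.
Proportional shares: Delacroix 1,823,506.68; Nwosu 3,800,760.99; Marchetti 1,988,557.32.
At nearest $25: Delacroix $1,823,500; Nwosu $3,800,750; Marchetti $1,988,550. Sum = $7,612,800.
Difference $7,612,825 − $7,612,800 = +$25 applied to largest allocation (Nwosu): Nwosu becomes $3,800,775.

Delacroix: $1,823,500 | Nwosu: $3,800,775 | Marchetti: $1,988,550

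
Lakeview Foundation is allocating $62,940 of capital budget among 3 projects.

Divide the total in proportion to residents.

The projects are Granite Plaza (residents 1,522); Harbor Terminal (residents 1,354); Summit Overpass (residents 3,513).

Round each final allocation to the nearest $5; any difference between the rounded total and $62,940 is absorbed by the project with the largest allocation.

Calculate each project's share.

Granite Plaza: $14,995; Harbor Terminal: $13,340; Summit Overpass: $34,605

Combined residents = 6,389.
Pro-rata amounts: Granite Plaza 1,522/6,389 × $62,940 = 14,993.69; Harbor Terminal 1,354/6,389 × $62,940 = 13,338.67; Summit Overpass 3,513/6,389 × $62,940 = 34,607.64.
Rounded to nearest $5: Granite Plaza $14,995; Harbor Terminal $13,340; Summit Overpass $34,610. Sum = $62,945.
Difference $62,940 − $62,945 = −$5 applied to largest allocation (Summit Overpass): Summit Overpass becomes $34,605.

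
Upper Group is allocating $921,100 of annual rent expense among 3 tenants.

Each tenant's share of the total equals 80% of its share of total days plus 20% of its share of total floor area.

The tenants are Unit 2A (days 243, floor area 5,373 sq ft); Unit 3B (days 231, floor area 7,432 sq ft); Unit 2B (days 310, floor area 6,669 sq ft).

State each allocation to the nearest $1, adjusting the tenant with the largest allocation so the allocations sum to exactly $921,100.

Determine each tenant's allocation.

Days total 784; floor area total 19,474.
Combined weights (80% days + 20% floor area): Unit 2A 0.3031; Unit 3B 0.3120; Unit 2B 0.3848.
Pro-rata amounts: Unit 2A 279,222.67; Unit 3B 287,421.61; Unit 2B 354,455.72.
Rounded to nearest $1: Unit 2A $279,223; Unit 3B $287,422; Unit 2B $354,456. Sum = $921,101.
Difference $921,100 − $921,101 = −$1 applied to largest allocation (Unit 2B): Unit 2B becomes $354,455.

Unit 2A: $279,223 | Unit 3B: $287,422 | Unit 2B: $354,455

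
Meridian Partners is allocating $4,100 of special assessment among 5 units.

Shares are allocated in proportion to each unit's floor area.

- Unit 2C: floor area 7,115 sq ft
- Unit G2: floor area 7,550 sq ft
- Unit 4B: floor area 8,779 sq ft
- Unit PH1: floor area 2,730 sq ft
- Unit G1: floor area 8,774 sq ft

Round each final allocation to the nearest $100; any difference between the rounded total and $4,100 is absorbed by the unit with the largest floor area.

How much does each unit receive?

Sum of floor area: 7,115 + 7,550 + 8,779 + 2,730 + 8,774 = 34,948.
Raw shares: Unit 2C 834.71; Unit G2 885.74; Unit 4B 1,029.93; Unit PH1 320.28; Unit G1 1,029.34.
After rounding ($100): Unit 2C $800; Unit G2 $900; Unit 4B $1,000; Unit PH1 $300; Unit G1 $1,000. Sum = $4,000.
Difference $4,100 − $4,000 = +$100 applied to largest floor area (Unit 4B): Unit 4B becomes $1,100.

Unit 2C: $800 | Unit G2: $900 | Unit 4B: $1,100 | Unit PH1: $300 | Unit G1: $1,000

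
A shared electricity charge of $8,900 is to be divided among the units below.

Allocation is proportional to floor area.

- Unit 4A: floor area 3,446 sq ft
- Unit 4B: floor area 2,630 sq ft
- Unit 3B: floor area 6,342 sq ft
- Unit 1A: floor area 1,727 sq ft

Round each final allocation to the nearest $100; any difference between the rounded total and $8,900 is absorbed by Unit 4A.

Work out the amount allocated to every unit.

Floor area total: 14,145.
Proportional shares: Unit 4A 3,446/14,145 × $8,900 = 2,168.21; Unit 4B 2,630/14,145 × $8,900 = 1,654.79; Unit 3B 6,342/14,145 × $8,900 = 3,990.37; Unit 1A 1,727/14,145 × $8,900 = 1,086.62.
At nearest $100: Unit 4A $2,200; Unit 4B $1,700; Unit 3B $4,000; Unit 1A $1,100. Sum = $9,000.
Difference $8,900 − $9,000 = −$100 applied to Unit 4A: Unit 4A becomes $2,100.

Unit 4A: $2,100 · Unit 4B: $1,700 · Unit 3B: $4,000 · Unit 1A: $1,100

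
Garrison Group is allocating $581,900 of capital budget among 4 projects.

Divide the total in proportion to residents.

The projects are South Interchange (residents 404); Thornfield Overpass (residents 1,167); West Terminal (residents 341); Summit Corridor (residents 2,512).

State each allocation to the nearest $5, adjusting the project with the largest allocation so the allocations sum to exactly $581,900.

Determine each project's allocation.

South Interchange: $53,140 · Thornfield Overpass: $153,500 · West Terminal: $44,855 · Summit Corridor: $330,405

Total residents = 4,424.
Pro-rata amounts: South Interchange 404/4,424 × $581,900 = 53,139.15; Thornfield Overpass 1,167/4,424 × $581,900 = 153,498.49; West Terminal 341/4,424 × $581,900 = 44,852.60; Summit Corridor 2,512/4,424 × $581,900 = 330,409.76.
Rounded to nearest $5: South Interchange $53,140; Thornfield Overpass $153,500; West Terminal $44,855; Summit Corridor $330,410. Sum = $581,905.
Difference $581,900 − $581,905 = −$5 applied to largest allocation (Summit Corridor): Summit Corridor becomes $330,405.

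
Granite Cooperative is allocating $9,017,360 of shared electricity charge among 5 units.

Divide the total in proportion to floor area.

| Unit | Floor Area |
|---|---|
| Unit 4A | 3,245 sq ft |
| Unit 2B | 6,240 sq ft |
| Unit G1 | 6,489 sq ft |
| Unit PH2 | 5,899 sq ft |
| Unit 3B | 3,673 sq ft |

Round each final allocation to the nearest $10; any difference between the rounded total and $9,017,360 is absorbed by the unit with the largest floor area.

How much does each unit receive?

Sum of floor area: 3,245 + 6,240 + 6,489 + 5,899 + 3,673 = 25,546.
Raw shares: Unit 4A 1,145,436.98; Unit 2B 2,202,627.67; Unit G1 2,290,520.98; Unit PH2 2,082,259.71; Unit 3B 1,296,514.65.
After rounding ($10): Unit 4A $1,145,440; Unit 2B $2,202,630; Unit G1 $2,290,520; Unit PH2 $2,082,260; Unit 3B $1,296,510. Sum = $9,017,360.
No rounding difference to absorb.

Unit 4A: $1,145,440; Unit 2B: $2,202,630; Unit G1: $2,290,520; Unit PH2: $2,082,260; Unit 3B: $1,296,510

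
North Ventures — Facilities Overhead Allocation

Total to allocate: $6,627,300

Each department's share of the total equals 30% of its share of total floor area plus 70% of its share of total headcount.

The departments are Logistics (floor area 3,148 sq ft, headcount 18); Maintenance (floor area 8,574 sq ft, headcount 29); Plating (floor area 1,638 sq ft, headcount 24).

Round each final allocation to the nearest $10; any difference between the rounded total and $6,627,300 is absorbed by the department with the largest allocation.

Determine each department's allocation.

Floor area total 13,360; headcount total 71.
Composite weights (30% floor area + 70% headcount): Logistics 0.2482; Maintenance 0.4784; Plating 0.2734.
Proportional shares: Logistics 1,644,587.10; Maintenance 3,170,801.42; Plating 1,811,911.48.
Rounded to nearest $10: Logistics $1,644,590; Maintenance $3,170,800; Plating $1,811,910. Sum = $6,627,300.
Rounded total matches; no reconciliation needed.

Logistics: $1,644,590 · Maintenance: $3,170,800 · Plating: $1,811,910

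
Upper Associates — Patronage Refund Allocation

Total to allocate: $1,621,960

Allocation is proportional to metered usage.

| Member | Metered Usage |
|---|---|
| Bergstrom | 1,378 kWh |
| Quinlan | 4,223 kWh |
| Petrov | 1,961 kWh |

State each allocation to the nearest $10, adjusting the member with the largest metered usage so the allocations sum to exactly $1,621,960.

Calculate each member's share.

Bergstrom: $295,560 · Quinlan: $905,790 · Petrov: $420,610

Sum of metered usage: 1,378 + 4,223 + 1,961 = 7,562.
Proportional shares: Bergstrom 295,564.78; Quinlan 905,783.80; Petrov 420,611.42.
At nearest $10: Bergstrom $295,560; Quinlan $905,780; Petrov $420,610. Sum = $1,621,950.
Difference $1,621,960 − $1,621,950 = +$10 applied to largest metered usage (Quinlan): Quinlan becomes $905,790.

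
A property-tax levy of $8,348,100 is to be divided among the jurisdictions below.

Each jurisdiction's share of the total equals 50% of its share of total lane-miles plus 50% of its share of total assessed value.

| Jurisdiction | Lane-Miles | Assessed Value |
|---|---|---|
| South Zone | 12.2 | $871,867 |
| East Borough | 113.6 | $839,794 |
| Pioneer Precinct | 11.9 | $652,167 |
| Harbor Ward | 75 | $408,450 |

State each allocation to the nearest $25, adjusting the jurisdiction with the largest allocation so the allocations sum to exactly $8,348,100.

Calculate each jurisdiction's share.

Totals — lane-miles 212.7, assessed value 2,772,278.
Combined weights (50% lane-miles + 50% assessed value): South Zone 0.1859; East Borough 0.4185; Pioneer Precinct 0.1456; Harbor Ward 0.2500.
Raw shares: South Zone 1,552,131.24; East Borough 3,493,726.49; Pioneer Precinct 1,215,455.11; Harbor Ward 2,086,787.15.
Rounded to nearest $25: South Zone $1,552,125; East Borough $3,493,725; Pioneer Precinct $1,215,450; Harbor Ward $2,086,775. Sum = $8,348,075.
Difference $8,348,100 − $8,348,075 = +$25 applied to largest allocation (East Borough): East Borough becomes $3,493,750.

South Zone: $1,552,125 | East Borough: $3,493,750 | Pioneer Precinct: $1,215,450 | Harbor Ward: $2,086,775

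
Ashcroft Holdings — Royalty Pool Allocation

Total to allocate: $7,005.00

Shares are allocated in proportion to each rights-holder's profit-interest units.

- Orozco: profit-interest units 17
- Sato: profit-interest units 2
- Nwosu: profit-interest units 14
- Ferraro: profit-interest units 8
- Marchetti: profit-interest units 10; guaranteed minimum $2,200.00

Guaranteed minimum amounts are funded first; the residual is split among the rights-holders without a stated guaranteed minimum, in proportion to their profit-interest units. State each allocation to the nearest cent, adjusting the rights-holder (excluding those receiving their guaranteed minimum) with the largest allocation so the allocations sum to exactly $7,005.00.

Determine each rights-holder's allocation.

Orozco: $1,992.32 | Sato: $234.39 | Nwosu: $1,640.73 | Ferraro: $937.56 | Marchetti: $2,200.00

Minimums first: Marchetti $2,200.00. Residual $4,805.00.
Residual split over remaining profit-interest units 41: Orozco 1,992.3171 → $1,992.32; Sato 234.3902 → $234.39; Nwosu 1,640.7317 → $1,640.73; Ferraro 937.5610 → $937.56.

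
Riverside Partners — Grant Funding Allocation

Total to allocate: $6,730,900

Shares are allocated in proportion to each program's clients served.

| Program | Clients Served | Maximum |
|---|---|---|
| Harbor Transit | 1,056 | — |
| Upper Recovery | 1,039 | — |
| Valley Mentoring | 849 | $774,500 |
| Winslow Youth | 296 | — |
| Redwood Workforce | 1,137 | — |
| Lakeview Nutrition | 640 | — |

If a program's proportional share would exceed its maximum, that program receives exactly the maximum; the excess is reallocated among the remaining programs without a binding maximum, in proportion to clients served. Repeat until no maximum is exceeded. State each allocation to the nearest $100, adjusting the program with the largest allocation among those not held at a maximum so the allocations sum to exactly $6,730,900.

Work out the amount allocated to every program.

Total clients served = 5,017.
Unconstrained shares: Harbor Transit 1,416,749.13; Upper Recovery 1,393,941.62; Valley Mentoring 1,139,034.10; Winslow Youth 397,119.08; Redwood Workforce 1,525,420.23; Lakeview Nutrition 858,635.84.
Held at cap: Valley Mentoring ($774,500); residual $5,956,400 reallocated over remaining clients served 4,168.
Remaining shares: Harbor Transit 1,509,107.10 → $1,509,100; Upper Recovery 1,484,812.76 → $1,484,800; Winslow Youth 423,007.29 → $423,000; Redwood Workforce 1,624,862.48 → $1,624,900; Lakeview Nutrition 914,610.36 → $914,600.

Harbor Transit: $1,509,100 | Upper Recovery: $1,484,800 | Valley Mentoring: $774,500 | Winslow Youth: $423,000 | Redwood Workforce: $1,624,900 | Lakeview Nutrition: $914,600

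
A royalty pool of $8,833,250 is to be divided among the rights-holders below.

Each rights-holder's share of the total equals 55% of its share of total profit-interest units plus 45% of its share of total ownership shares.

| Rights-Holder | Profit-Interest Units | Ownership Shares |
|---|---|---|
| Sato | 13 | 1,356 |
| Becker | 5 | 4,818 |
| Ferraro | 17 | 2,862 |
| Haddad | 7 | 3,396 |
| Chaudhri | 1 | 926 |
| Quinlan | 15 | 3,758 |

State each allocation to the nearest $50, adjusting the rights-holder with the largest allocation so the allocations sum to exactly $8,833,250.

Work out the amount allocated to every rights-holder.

Sato: $1,403,850 · Becker: $1,537,750 · Ferraro: $2,088,650 · Haddad: $1,375,000 · Chaudhri: $298,800 · Quinlan: $2,129,200

Totals — profit-interest units 58, ownership shares 17,116.
Blended shares (55% profit-interest units + 45% ownership shares): Sato 0.1589; Becker 0.1741; Ferraro 0.2365; Haddad 0.1557; Chaudhri 0.0338; Quinlan 0.2410.
Proportional shares: Sato 1,403,839.41; Becker 1,537,734.07; Ferraro 2,088,642.11; Haddad 1,375,020.71; Chaudhri 298,814.72; Quinlan 2,129,198.99.
Rounded to nearest $50: Sato $1,403,850; Becker $1,537,750; Ferraro $2,088,650; Haddad $1,375,000; Chaudhri $298,800; Quinlan $2,129,200. Sum = $8,833,250.
No rounding difference to absorb.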